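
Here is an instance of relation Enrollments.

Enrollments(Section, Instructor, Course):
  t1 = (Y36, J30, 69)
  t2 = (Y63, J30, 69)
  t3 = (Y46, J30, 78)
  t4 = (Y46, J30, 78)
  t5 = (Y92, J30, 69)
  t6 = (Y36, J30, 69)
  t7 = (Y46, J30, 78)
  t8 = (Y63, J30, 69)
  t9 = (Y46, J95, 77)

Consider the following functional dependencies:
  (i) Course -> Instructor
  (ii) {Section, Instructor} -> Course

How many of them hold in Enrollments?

(i) Course -> Instructor: every LHS value maps to a single RHS value — holds.
(ii) {Section, Instructor} -> Course: every LHS value maps to a single RHS value — holds.
2 of the 2 dependencies hold.

2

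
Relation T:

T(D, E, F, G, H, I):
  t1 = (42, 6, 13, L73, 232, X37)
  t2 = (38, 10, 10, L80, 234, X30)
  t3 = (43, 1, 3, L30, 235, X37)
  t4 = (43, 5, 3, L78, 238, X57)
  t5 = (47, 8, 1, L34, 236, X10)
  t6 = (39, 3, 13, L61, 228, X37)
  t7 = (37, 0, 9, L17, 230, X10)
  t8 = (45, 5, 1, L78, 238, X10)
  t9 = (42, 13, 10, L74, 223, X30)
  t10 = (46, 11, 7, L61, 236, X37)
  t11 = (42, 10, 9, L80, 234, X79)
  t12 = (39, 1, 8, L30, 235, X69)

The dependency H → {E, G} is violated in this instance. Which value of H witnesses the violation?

236

H=232: row 1 → {E,G} = (6, L73) ✓
H=234: rows 2, 11 → {E,G} = (10, L80), (10, L80) ✓
H=235: rows 3, 12 → {E,G} = (1, L30), (1, L30) ✓
H=238: rows 4, 8 → {E,G} = (5, L78), (5, L78) ✓
H=236: rows 5, 10 → {E,G} takes values {(8, L34), (11, L61)} — violation
H=228: row 6 → {E,G} = (3, L61) ✓
H=230: row 7 → {E,G} = (0, L17) ✓
H=223: row 9 → {E,G} = (13, L74) ✓
The only H value with inconsistent RHS is H=236.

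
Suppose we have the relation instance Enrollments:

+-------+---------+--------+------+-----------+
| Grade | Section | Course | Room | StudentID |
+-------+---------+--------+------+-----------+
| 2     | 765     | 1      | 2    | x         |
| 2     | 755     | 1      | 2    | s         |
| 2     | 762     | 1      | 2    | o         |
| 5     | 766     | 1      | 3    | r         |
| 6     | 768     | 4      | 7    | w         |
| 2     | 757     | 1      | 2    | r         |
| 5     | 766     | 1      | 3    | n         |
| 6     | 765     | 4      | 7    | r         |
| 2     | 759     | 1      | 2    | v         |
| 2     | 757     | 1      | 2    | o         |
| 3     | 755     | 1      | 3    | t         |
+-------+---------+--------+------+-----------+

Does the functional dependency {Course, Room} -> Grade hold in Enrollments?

(Course=1, Room=2): 6 rows → Grade = 2, 2, 2, 2, 2, 2 ✓
(Course=1, Room=3): 3 rows → Grade takes values {5, 3} — violation
(Course=4, Room=7): 2 rows → Grade = 6, 6 ✓
Two rows agree on {Course, Room} but differ on Grade, so {Course, Room} -> Grade does not hold.

No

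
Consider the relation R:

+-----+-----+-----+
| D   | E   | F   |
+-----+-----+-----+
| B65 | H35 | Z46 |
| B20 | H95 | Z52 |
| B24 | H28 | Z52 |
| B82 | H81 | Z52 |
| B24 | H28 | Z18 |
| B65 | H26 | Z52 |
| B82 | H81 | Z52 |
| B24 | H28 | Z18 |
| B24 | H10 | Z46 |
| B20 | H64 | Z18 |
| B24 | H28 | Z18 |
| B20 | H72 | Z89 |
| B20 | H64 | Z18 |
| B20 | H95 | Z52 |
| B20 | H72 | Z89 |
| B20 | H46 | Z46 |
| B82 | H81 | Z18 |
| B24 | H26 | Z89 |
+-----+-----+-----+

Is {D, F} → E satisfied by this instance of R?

Yes

(D=B65, F=Z46): 1 row → E = H35 ✓
(D=B20, F=Z52): 2 rows → E = H95, H95 ✓
(D=B24, F=Z52): 1 row → E = H28 ✓
(D=B82, F=Z52): 2 rows → E = H81, H81 ✓
(D=B24, F=Z18): 3 rows → E = H28, H28, H28 ✓
(D=B65, F=Z52): 1 row → E = H26 ✓
(D=B24, F=Z46): 1 row → E = H10 ✓
(D=B20, F=Z18): 2 rows → E = H64, H64 ✓
(D=B20, F=Z89): 2 rows → E = H72, H72 ✓
(D=B20, F=Z46): 1 row → E = H46 ✓
(D=B82, F=Z18): 1 row → E = H81 ✓
(D=B24, F=Z89): 1 row → E = H26 ✓
Every {D, F} value is associated with a single E value, so {D, F} → E holds.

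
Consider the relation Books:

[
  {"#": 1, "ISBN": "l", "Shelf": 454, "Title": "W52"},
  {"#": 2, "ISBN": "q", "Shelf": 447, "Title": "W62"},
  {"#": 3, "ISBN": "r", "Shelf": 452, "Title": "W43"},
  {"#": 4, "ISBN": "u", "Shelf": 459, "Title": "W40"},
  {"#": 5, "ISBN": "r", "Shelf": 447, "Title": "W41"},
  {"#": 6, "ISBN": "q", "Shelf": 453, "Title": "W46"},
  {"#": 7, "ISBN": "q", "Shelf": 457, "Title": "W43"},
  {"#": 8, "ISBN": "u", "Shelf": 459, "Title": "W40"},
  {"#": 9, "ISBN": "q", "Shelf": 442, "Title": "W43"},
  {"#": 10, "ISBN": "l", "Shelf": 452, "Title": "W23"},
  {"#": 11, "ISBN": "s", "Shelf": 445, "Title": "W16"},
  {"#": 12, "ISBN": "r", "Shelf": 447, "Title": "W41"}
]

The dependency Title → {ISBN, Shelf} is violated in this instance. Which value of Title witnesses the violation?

Title=W52: row 1 → {ISBN,Shelf} = (l, 454) ✓
Title=W62: row 2 → {ISBN,Shelf} = (q, 447) ✓
Title=W43: rows 3, 7, 9 → {ISBN,Shelf} takes values {(r, 452), (q, 457), (q, 442)} — violation
Title=W40: rows 4, 8 → {ISBN,Shelf} = (u, 459), (u, 459) ✓
Title=W41: rows 5, 12 → {ISBN,Shelf} = (r, 447), (r, 447) ✓
Title=W46: row 6 → {ISBN,Shelf} = (q, 453) ✓
Title=W23: row 10 → {ISBN,Shelf} = (l, 452) ✓
Title=W16: row 11 → {ISBN,Shelf} = (s, 445) ✓
The only Title value with inconsistent RHS is Title=W43.

W43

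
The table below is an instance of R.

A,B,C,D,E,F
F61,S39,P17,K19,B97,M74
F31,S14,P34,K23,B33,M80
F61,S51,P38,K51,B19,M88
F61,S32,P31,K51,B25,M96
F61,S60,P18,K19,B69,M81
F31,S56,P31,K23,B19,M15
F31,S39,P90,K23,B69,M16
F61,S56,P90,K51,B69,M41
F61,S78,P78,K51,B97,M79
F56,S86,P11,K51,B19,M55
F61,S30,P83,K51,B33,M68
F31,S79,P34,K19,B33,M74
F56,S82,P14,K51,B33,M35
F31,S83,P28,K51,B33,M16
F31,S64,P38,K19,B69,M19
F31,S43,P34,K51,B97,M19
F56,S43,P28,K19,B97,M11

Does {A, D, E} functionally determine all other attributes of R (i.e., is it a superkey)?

Yes

All 17 rows have distinct {A, D, E} values, so {A, D, E} → (all attributes) holds and {A, D, E} is a superkey.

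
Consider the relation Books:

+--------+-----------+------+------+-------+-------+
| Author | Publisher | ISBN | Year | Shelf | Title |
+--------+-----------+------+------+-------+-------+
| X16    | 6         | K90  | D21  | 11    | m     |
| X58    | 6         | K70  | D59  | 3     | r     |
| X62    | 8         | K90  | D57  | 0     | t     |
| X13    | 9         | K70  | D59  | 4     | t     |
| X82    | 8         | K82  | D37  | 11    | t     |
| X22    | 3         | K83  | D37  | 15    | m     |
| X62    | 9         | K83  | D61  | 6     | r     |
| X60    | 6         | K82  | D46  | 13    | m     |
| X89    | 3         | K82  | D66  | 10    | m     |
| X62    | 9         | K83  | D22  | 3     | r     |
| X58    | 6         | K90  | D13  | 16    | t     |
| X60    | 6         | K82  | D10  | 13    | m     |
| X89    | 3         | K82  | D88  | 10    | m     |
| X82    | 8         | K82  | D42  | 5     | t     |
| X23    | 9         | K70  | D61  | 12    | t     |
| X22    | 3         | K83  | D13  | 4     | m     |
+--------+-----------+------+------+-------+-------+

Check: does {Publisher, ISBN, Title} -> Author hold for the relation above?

(Publisher=6, ISBN=K90, Title=m): 1 row → Author = X16 ✓
(Publisher=6, ISBN=K70, Title=r): 1 row → Author = X58 ✓
(Publisher=8, ISBN=K90, Title=t): 1 row → Author = X62 ✓
(Publisher=9, ISBN=K70, Title=t): 2 rows → Author takes values {X13, X23} — violation
(Publisher=8, ISBN=K82, Title=t): 2 rows → Author = X82, X82 ✓
(Publisher=3, ISBN=K83, Title=m): 2 rows → Author = X22, X22 ✓
(Publisher=9, ISBN=K83, Title=r): 2 rows → Author = X62, X62 ✓
(Publisher=6, ISBN=K82, Title=m): 2 rows → Author = X60, X60 ✓
(Publisher=3, ISBN=K82, Title=m): 2 rows → Author = X89, X89 ✓
(Publisher=6, ISBN=K90, Title=t): 1 row → Author = X58 ✓
Two rows agree on {Publisher, ISBN, Title} but differ on Author, so {Publisher, ISBN, Title} -> Author does not hold.

No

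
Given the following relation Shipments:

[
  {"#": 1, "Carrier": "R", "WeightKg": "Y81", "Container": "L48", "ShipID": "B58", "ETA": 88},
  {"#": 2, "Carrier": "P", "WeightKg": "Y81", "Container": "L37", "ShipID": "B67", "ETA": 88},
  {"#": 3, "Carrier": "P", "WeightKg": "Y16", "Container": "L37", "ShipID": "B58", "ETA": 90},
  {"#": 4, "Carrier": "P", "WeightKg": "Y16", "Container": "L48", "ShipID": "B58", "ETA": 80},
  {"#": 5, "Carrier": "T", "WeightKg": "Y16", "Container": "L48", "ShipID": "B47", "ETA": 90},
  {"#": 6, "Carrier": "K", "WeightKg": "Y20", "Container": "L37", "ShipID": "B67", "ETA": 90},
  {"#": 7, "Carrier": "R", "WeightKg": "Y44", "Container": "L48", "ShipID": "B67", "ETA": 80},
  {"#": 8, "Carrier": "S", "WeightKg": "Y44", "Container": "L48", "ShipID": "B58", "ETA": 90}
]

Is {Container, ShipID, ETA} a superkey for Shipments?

All 8 rows have distinct {Container, ShipID, ETA} values, so {Container, ShipID, ETA} → (all attributes) holds and {Container, ShipID, ETA} is a superkey.

Yes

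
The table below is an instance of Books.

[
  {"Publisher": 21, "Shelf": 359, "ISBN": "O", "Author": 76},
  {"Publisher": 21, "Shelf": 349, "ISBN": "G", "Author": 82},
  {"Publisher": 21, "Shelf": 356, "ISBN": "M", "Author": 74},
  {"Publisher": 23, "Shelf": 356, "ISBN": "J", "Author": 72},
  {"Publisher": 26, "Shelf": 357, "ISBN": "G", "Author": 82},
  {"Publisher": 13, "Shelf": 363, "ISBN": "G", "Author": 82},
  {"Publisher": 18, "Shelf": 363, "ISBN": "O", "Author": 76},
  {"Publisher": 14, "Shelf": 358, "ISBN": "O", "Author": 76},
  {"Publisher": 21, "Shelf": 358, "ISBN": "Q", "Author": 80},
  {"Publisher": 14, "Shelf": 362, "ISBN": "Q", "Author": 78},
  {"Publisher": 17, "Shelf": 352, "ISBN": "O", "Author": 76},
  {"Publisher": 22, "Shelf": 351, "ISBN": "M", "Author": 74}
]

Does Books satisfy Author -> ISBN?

Yes

Author=76: 4 rows → ISBN = O, O, O, O ✓
Author=82: 3 rows → ISBN = G, G, G ✓
Author=74: 2 rows → ISBN = M, M ✓
Author=72: 1 row → ISBN = J ✓
Author=80: 1 row → ISBN = Q ✓
Author=78: 1 row → ISBN = Q ✓
Every Author value is associated with a single ISBN value, so Author -> ISBN holds.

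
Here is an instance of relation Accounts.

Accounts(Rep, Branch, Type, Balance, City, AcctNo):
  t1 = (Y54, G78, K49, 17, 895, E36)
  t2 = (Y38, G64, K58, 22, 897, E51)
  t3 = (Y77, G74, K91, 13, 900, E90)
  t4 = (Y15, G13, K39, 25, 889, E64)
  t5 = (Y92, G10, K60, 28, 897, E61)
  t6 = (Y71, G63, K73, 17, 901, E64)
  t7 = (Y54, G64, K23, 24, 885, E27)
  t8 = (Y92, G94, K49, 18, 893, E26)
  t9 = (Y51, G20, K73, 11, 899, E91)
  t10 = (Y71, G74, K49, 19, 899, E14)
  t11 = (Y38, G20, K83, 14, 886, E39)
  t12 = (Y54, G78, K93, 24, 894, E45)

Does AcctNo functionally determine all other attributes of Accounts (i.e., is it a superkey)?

No

Rows 4 and 6 have the same AcctNo value AcctNo=E64 but are distinct tuples, so AcctNo does not determine every attribute — not a superkey.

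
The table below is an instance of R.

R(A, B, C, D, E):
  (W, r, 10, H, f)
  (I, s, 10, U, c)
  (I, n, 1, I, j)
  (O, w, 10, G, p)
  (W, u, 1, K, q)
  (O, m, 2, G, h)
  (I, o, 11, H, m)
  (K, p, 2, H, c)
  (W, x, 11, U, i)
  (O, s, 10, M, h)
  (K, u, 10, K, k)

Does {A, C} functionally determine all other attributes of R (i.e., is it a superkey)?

Two distinct rows share (A=O, C=10), so {A, C} does not determine every attribute — not a superkey.

No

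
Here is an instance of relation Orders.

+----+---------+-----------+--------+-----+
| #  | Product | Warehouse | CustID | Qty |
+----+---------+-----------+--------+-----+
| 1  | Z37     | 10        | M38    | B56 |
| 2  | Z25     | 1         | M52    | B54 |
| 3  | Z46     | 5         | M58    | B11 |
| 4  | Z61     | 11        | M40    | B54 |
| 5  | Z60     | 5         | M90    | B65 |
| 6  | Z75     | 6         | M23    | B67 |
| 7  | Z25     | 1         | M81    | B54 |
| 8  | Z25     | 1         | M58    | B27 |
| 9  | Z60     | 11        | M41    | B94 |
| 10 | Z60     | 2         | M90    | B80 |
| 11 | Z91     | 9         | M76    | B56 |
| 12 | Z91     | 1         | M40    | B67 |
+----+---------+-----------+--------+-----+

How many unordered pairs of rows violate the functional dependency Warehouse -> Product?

Warehouse=1: violating pairs (2,12), (7,12), (8,12) — 3 pairs.
Warehouse=5: violating pairs (3,5) — 1 pair.
Warehouse=11: violating pairs (4,9) — 1 pair.

5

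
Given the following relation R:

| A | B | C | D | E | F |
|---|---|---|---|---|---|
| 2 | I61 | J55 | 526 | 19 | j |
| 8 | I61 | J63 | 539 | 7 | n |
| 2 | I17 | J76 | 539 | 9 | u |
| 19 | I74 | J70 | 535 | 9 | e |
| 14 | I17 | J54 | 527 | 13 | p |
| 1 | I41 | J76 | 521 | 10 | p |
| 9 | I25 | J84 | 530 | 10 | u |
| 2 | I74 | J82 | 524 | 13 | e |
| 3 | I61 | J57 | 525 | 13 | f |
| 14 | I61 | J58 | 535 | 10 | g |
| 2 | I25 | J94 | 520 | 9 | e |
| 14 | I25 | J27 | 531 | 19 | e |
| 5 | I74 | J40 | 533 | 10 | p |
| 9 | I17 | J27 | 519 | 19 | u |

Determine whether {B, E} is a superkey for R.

All 14 rows have distinct {B, E} values, so {B, E} → (all attributes) holds and {B, E} is a superkey.

Yes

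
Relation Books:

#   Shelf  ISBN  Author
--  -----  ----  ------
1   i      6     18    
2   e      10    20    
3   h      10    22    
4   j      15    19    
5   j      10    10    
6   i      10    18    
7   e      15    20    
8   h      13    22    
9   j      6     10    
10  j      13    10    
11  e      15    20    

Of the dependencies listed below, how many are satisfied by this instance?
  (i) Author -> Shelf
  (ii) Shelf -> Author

1

(i) Author -> Shelf: every LHS value maps to a single RHS value — holds.
(ii) Shelf -> Author: Shelf=j: rows 4, 5, 9, 10 → Author takes values {19, 10} — violation — fails.
1 of the 2 dependencies holds.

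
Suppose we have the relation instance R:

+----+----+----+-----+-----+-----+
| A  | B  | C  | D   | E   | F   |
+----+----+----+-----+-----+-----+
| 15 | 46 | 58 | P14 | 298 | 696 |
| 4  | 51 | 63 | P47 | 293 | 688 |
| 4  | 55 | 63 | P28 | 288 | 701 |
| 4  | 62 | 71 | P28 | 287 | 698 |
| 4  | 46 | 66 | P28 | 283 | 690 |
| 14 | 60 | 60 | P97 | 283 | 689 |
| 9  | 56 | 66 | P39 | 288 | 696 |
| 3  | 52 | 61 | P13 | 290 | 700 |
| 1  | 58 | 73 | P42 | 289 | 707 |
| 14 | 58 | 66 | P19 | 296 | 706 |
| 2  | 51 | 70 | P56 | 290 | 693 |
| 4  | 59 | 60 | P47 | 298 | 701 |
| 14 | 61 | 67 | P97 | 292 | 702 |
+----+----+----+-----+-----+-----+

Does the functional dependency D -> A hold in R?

D=P14: 1 row → A = 15 ✓
D=P47: 2 rows → A = 4, 4 ✓
D=P28: 3 rows → A = 4, 4, 4 ✓
D=P97: 2 rows → A = 14, 14 ✓
D=P39: 1 row → A = 9 ✓
D=P13: 1 row → A = 3 ✓
D=P42: 1 row → A = 1 ✓
D=P19: 1 row → A = 14 ✓
D=P56: 1 row → A = 2 ✓
Every D value is associated with a single A value, so D -> A holds.

Yes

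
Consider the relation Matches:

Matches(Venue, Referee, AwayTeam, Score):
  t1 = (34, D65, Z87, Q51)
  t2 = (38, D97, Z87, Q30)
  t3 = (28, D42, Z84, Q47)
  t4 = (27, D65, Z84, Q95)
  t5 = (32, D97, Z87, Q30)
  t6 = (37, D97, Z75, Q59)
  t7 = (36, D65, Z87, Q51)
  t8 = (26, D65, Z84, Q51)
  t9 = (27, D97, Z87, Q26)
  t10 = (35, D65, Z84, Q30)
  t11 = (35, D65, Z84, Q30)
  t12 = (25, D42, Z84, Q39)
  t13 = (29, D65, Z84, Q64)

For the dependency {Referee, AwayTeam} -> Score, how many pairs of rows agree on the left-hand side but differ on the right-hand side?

(Referee=D65, AwayTeam=Z87): all 2 rows agree on Score — 0 pairs.
(Referee=D97, AwayTeam=Z87): violating pairs (2,9), (5,9) — 2 pairs.
(Referee=D42, AwayTeam=Z84): violating pairs (3,12) — 1 pair.
(Referee=D65, AwayTeam=Z84): violating pairs (4,8), (4,10), (4,11), (4,13), (8,10), (8,11), (8,13), (10,13), (11,13) — 9 pairs.

12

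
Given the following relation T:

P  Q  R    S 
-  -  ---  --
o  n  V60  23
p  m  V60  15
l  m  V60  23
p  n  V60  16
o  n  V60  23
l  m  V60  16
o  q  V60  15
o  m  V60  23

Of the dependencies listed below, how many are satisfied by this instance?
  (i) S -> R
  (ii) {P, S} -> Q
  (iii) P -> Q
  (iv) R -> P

(i) S -> R: every LHS value maps to a single RHS value — holds.
(ii) {P, S} -> Q: (P=o, S=23): 3 rows → Q takes values {n, m} — violation — fails.
(iii) P -> Q: P=o: 4 rows → Q takes values {n, q, m} — violation; P=p: 2 rows → Q takes values {m, n} — violation — fails.
(iv) R -> P: R=V60: 8 rows → P takes values {o, p, l} — violation — fails.
1 of the 4 dependencies holds.

1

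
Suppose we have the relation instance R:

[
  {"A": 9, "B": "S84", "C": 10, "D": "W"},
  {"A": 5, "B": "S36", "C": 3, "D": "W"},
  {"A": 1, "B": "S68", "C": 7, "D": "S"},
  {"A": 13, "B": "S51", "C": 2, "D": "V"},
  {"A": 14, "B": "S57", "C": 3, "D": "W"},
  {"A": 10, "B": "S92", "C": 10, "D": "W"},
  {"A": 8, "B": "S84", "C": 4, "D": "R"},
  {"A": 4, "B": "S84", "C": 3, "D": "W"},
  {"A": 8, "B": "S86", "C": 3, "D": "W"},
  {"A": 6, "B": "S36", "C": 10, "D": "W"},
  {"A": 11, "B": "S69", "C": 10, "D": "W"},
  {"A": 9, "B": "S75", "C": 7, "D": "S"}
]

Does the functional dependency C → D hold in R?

C=10: 4 rows → D = W, W, W, W ✓
C=3: 4 rows → D = W, W, W, W ✓
C=7: 2 rows → D = S, S ✓
C=2: 1 row → D = V ✓
C=4: 1 row → D = R ✓
Every C value is associated with a single D value, so C → D holds.

Yes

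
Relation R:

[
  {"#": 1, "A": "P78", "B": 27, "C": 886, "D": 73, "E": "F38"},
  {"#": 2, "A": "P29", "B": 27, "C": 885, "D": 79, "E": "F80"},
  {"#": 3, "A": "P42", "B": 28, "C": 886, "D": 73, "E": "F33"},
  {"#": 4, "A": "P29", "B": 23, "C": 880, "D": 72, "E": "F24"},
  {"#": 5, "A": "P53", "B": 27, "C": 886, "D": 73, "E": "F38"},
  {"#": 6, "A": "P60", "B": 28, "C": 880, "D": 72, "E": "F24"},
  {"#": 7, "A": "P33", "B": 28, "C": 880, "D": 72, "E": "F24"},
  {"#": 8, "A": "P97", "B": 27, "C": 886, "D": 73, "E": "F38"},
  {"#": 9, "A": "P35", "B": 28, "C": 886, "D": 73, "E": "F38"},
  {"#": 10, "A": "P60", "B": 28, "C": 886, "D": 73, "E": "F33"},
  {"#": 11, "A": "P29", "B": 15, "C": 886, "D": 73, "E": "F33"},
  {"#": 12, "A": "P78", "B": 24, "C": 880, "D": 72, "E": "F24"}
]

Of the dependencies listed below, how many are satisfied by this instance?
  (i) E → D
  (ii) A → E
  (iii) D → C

(i) E → D: every LHS value maps to a single RHS value — holds.
(ii) A → E: A=P78: rows 1, 12 → E takes values {F38, F24} — violation; A=P29: rows 2, 4, 11 → E takes values {F80, F24, F33} — violation; A=P60: rows 6, 10 → E takes values {F24, F33} — violation — fails.
(iii) D → C: every LHS value maps to a single RHS value — holds.
2 of the 3 dependencies hold.

2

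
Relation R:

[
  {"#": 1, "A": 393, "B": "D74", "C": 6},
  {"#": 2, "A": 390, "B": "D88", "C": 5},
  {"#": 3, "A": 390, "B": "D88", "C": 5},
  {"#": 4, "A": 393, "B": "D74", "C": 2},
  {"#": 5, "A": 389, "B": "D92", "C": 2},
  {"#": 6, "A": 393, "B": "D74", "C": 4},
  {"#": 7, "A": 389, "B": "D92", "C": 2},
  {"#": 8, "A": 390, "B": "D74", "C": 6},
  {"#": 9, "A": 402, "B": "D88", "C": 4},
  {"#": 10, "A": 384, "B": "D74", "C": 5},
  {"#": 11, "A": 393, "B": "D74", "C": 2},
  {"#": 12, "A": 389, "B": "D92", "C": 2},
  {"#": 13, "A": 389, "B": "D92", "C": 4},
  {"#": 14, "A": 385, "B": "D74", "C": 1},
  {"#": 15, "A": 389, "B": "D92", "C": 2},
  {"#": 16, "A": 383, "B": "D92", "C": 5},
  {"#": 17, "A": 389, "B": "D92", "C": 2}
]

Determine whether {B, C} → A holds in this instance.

(B=D74, C=6): rows 1, 8 → A takes values {393, 390} — violation
(B=D88, C=5): rows 2, 3 → A = 390, 390 ✓
(B=D74, C=2): rows 4, 11 → A = 393, 393 ✓
(B=D92, C=2): rows 5, 7, 12, 15, 17 → A = 389, 389, 389, 389, 389 ✓
(B=D74, C=4): row 6 → A = 393 ✓
(B=D88, C=4): row 9 → A = 402 ✓
(B=D74, C=5): row 10 → A = 384 ✓
(B=D92, C=4): row 13 → A = 389 ✓
(B=D74, C=1): row 14 → A = 385 ✓
(B=D92, C=5): row 16 → A = 383 ✓
Two rows agree on {B, C} but differ on A, so {B, C} → A does not hold.

No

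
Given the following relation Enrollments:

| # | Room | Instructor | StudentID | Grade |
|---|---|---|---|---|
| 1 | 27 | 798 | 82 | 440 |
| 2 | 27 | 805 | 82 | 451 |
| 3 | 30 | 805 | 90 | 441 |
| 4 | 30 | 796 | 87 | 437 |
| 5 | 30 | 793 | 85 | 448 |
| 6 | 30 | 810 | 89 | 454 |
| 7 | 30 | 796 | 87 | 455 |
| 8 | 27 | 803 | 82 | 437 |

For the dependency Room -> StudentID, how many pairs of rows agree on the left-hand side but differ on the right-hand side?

Room=27: all 3 rows agree on StudentID — 0 pairs.
Room=30: violating pairs (3,4), (3,5), (3,6), (3,7), (4,5), (4,6), (5,6), (5,7), (6,7) — 9 pairs.

9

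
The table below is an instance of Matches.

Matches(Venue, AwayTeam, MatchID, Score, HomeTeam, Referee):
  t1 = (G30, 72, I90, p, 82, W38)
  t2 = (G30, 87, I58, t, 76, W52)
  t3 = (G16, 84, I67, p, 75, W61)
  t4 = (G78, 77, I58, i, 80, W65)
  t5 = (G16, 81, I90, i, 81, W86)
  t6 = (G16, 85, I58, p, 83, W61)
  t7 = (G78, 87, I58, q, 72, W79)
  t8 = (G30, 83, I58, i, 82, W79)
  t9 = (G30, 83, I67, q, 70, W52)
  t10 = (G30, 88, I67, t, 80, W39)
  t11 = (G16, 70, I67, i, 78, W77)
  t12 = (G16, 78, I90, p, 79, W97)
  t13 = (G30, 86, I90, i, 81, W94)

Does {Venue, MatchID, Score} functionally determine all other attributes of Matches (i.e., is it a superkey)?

All 13 rows have distinct {Venue, MatchID, Score} values, so {Venue, MatchID, Score} → (all attributes) holds and {Venue, MatchID, Score} is a superkey.

Yes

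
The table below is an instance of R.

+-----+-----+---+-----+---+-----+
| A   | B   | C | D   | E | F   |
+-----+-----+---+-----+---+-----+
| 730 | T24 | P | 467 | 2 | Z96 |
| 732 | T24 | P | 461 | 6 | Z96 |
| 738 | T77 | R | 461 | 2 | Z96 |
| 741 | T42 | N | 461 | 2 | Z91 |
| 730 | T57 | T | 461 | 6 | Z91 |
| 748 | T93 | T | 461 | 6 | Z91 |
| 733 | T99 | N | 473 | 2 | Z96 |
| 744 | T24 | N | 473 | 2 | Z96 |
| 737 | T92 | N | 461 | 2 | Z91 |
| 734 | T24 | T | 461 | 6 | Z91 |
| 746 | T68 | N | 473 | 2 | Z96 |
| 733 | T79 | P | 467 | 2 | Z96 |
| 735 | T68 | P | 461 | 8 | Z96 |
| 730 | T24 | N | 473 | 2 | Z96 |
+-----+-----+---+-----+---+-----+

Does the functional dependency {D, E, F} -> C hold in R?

(D=467, E=2, F=Z96): 2 rows → C = P, P ✓
(D=461, E=6, F=Z96): 1 row → C = P ✓
(D=461, E=2, F=Z96): 1 row → C = R ✓
(D=461, E=2, F=Z91): 2 rows → C = N, N ✓
(D=461, E=6, F=Z91): 3 rows → C = T, T, T ✓
(D=473, E=2, F=Z96): 4 rows → C = N, N, N, N ✓
(D=461, E=8, F=Z96): 1 row → C = P ✓
Every {D, E, F} value is associated with a single C value, so {D, E, F} -> C holds.

Yes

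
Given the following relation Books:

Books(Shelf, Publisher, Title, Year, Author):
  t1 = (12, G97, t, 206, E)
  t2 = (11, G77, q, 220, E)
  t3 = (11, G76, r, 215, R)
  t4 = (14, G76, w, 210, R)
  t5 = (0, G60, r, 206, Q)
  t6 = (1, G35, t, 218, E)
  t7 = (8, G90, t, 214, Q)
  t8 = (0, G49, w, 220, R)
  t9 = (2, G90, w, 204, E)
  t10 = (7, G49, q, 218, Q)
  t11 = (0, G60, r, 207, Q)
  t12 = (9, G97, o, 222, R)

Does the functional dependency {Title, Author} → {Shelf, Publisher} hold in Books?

No

(Title=t, Author=E): rows 1, 6 → {Shelf,Publisher} takes values {(12, G97), (1, G35)} — violation
(Title=q, Author=E): row 2 → {Shelf,Publisher} = (11, G77) ✓
(Title=r, Author=R): row 3 → {Shelf,Publisher} = (11, G76) ✓
(Title=w, Author=R): rows 4, 8 → {Shelf,Publisher} takes values {(14, G76), (0, G49)} — violation
(Title=r, Author=Q): rows 5, 11 → {Shelf,Publisher} = (0, G60), (0, G60) ✓
(Title=t, Author=Q): row 7 → {Shelf,Publisher} = (8, G90) ✓
(Title=w, Author=E): row 9 → {Shelf,Publisher} = (2, G90) ✓
(Title=q, Author=Q): row 10 → {Shelf,Publisher} = (7, G49) ✓
(Title=o, Author=R): row 12 → {Shelf,Publisher} = (9, G97) ✓
Two rows agree on {Title, Author} but differ on {Shelf, Publisher}, so {Title, Author} → {Shelf, Publisher} does not hold.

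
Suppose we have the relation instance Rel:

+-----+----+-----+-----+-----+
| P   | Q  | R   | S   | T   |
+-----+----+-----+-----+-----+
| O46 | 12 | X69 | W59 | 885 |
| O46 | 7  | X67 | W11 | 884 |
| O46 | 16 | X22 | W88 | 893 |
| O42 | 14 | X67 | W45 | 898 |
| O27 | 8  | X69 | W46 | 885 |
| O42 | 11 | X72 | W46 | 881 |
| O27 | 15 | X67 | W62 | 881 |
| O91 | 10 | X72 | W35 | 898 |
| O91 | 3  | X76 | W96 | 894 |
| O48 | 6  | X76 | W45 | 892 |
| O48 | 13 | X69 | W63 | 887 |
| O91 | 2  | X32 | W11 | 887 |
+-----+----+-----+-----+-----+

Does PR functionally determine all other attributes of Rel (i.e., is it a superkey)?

Yes

All 12 rows have distinct PR values, so PR → (all attributes) holds and PR is a superkey.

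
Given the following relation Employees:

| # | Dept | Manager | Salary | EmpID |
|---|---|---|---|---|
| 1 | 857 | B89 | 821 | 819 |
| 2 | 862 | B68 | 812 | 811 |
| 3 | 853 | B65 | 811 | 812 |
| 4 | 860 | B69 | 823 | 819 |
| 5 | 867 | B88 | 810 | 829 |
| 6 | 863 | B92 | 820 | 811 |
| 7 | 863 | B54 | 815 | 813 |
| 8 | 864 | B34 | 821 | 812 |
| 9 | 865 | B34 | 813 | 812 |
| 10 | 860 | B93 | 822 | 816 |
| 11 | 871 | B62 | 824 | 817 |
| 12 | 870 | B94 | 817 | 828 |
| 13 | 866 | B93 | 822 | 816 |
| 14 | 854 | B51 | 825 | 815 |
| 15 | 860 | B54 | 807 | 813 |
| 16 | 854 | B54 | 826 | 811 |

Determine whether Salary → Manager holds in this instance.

No

Salary=821: rows 1, 8 → Manager takes values {B89, B34} — violation
Salary=812: row 2 → Manager = B68 ✓
Salary=811: row 3 → Manager = B65 ✓
Salary=823: row 4 → Manager = B69 ✓
Salary=810: row 5 → Manager = B88 ✓
Salary=820: row 6 → Manager = B92 ✓
Salary=815: row 7 → Manager = B54 ✓
Salary=813: row 9 → Manager = B34 ✓
Salary=822: rows 10, 13 → Manager = B93, B93 ✓
Salary=824: row 11 → Manager = B62 ✓
Salary=817: row 12 → Manager = B94 ✓
Salary=825: row 14 → Manager = B51 ✓
Salary=807: row 15 → Manager = B54 ✓
Salary=826: row 16 → Manager = B54 ✓
Two rows agree on Salary but differ on Manager, so Salary → Manager does not hold.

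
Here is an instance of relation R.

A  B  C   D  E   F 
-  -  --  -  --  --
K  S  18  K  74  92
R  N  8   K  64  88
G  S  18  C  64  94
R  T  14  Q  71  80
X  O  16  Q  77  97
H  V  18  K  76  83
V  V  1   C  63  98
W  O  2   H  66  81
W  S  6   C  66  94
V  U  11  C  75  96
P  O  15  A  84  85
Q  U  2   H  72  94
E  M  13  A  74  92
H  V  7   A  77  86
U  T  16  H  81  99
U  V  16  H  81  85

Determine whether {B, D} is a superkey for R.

Two distinct rows share (B=S, D=C), so {B, D} does not determine every attribute — not a superkey.

No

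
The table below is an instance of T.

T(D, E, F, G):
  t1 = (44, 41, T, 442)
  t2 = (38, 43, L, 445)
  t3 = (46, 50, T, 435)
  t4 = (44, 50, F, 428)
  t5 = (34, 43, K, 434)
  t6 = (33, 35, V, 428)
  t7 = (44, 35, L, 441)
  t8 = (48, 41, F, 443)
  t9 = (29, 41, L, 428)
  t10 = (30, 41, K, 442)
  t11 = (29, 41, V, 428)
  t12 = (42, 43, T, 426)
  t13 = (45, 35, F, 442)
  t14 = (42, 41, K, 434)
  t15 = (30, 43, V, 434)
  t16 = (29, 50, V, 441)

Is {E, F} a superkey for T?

No

Rows 10 and 14 have the same {E, F} value (E=41, F=K) but are distinct tuples, so {E, F} does not determine every attribute — not a superkey.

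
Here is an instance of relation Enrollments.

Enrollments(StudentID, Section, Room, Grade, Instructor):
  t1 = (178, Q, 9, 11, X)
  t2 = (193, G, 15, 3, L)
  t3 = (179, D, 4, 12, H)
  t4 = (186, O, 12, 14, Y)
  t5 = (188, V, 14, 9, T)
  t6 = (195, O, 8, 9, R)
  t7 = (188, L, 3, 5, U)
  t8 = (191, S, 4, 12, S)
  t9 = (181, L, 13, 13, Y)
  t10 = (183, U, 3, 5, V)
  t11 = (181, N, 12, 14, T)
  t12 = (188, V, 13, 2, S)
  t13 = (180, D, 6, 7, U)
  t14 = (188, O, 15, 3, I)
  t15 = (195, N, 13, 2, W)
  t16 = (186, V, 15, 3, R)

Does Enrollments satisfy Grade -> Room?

No

Grade=11: row 1 → Room = 9 ✓
Grade=3: rows 2, 14, 16 → Room = 15, 15, 15 ✓
Grade=12: rows 3, 8 → Room = 4, 4 ✓
Grade=14: rows 4, 11 → Room = 12, 12 ✓
Grade=9: rows 5, 6 → Room takes values {14, 8} — violation
Grade=5: rows 7, 10 → Room = 3, 3 ✓
Grade=13: row 9 → Room = 13 ✓
Grade=2: rows 12, 15 → Room = 13, 13 ✓
Grade=7: row 13 → Room = 6 ✓
Two rows agree on Grade but differ on Room, so Grade -> Room does not hold.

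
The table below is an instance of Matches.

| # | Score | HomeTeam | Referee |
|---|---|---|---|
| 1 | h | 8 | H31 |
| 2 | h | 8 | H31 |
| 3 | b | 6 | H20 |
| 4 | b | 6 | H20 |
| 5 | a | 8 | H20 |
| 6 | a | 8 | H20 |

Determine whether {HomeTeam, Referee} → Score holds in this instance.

(HomeTeam=8, Referee=H31): rows 1, 2 → Score = h, h ✓
(HomeTeam=6, Referee=H20): rows 3, 4 → Score = b, b ✓
(HomeTeam=8, Referee=H20): rows 5, 6 → Score = a, a ✓
Every {HomeTeam, Referee} value is associated with a single Score value, so {HomeTeam, Referee} → Score holds.

Yes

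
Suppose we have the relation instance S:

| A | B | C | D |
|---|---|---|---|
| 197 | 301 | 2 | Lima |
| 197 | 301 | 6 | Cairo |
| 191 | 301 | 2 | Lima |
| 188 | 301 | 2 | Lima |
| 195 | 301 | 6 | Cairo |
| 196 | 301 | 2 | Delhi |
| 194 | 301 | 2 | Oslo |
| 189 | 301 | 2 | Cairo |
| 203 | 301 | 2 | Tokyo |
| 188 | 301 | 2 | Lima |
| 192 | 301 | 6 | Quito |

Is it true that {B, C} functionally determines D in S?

No

(B=301, C=2): 8 rows → D takes values {Lima, Delhi, Oslo, Cairo, Tokyo} — violation
(B=301, C=6): 3 rows → D takes values {Cairo, Quito} — violation
Two rows agree on {B, C} but differ on D, so {B, C} -> D does not hold.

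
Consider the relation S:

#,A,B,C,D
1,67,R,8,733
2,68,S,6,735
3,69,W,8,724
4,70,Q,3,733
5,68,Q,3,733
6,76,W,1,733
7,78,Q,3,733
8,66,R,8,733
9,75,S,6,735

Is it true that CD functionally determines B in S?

(C=8, D=733): rows 1, 8 → B = R, R ✓
(C=6, D=735): rows 2, 9 → B = S, S ✓
(C=8, D=724): row 3 → B = W ✓
(C=3, D=733): rows 4, 5, 7 → B = Q, Q, Q ✓
(C=1, D=733): row 6 → B = W ✓
Every CD value is associated with a single B value, so CD → B holds.

Yes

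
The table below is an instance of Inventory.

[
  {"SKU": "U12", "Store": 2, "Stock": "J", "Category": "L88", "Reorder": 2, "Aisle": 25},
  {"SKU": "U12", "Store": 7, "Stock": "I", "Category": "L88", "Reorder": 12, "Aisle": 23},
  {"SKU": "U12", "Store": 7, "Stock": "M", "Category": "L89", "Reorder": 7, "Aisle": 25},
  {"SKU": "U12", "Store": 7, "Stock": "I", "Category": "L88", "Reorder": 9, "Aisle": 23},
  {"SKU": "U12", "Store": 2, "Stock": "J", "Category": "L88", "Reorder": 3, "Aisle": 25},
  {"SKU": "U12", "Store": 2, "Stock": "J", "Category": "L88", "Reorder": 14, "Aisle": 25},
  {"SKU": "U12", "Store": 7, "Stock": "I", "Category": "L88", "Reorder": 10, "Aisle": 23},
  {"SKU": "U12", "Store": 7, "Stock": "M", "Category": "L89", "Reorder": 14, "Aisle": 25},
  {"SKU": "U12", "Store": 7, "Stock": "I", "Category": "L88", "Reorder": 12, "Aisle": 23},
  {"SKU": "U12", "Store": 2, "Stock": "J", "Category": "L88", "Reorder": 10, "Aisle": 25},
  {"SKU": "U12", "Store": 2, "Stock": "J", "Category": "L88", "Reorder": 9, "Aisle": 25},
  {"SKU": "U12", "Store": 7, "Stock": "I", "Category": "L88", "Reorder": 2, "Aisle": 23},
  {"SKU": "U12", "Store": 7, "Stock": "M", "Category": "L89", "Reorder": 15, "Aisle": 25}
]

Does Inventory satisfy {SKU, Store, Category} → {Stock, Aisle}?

Yes

(SKU=U12, Store=2, Category=L88): 5 rows → {Stock,Aisle} = (J, 25), (J, 25), (J, 25), (J, 25), (J, 25) ✓
(SKU=U12, Store=7, Category=L88): 5 rows → {Stock,Aisle} = (I, 23), (I, 23), (I, 23), (I, 23), (I, 23) ✓
(SKU=U12, Store=7, Category=L89): 3 rows → {Stock,Aisle} = (M, 25), (M, 25), (M, 25) ✓
Every {SKU, Store, Category} value is associated with a single {Stock, Aisle} value, so {SKU, Store, Category} → {Stock, Aisle} holds.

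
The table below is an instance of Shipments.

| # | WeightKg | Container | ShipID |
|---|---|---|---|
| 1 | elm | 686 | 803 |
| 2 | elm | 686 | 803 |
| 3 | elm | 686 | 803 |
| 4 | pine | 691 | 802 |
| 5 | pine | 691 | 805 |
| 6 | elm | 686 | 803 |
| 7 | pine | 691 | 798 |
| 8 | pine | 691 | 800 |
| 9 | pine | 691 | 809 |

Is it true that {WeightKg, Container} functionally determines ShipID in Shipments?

No

(WeightKg=elm, Container=686): rows 1, 2, 3, 6 → ShipID = 803, 803, 803, 803 ✓
(WeightKg=pine, Container=691): rows 4, 5, 7, 8, 9 → ShipID takes values {802, 805, 798, 800, 809} — violation
Two rows agree on {WeightKg, Container} but differ on ShipID, so {WeightKg, Container} → ShipID does not hold.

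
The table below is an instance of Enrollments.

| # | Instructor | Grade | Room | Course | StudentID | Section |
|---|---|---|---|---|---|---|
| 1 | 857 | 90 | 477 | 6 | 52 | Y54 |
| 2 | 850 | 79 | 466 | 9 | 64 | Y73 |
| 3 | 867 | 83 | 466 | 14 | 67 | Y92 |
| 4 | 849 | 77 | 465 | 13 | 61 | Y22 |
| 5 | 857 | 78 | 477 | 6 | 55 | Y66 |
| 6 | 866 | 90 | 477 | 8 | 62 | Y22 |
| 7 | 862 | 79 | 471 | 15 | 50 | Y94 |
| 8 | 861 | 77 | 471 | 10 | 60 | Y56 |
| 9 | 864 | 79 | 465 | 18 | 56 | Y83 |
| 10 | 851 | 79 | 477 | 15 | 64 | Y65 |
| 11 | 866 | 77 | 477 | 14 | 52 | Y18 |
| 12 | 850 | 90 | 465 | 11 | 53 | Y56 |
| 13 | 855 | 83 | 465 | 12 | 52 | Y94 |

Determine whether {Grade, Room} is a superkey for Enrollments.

No

Rows 1 and 6 have the same {Grade, Room} value (Grade=90, Room=477) but are distinct tuples, so {Grade, Room} does not determine every attribute — not a superkey.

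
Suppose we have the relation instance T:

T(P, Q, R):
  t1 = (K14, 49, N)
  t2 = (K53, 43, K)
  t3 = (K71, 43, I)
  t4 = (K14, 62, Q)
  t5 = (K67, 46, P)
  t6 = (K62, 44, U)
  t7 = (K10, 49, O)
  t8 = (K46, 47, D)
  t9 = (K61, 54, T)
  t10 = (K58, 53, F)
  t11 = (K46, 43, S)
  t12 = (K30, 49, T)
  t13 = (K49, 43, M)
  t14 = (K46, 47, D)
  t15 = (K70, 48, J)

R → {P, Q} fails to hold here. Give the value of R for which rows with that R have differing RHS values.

T

R=N: row 1 → {P,Q} = (K14, 49) ✓
R=K: row 2 → {P,Q} = (K53, 43) ✓
R=I: row 3 → {P,Q} = (K71, 43) ✓
R=Q: row 4 → {P,Q} = (K14, 62) ✓
R=P: row 5 → {P,Q} = (K67, 46) ✓
R=U: row 6 → {P,Q} = (K62, 44) ✓
R=O: row 7 → {P,Q} = (K10, 49) ✓
R=D: rows 8, 14 → {P,Q} = (K46, 47), (K46, 47) ✓
R=T: rows 9, 12 → {P,Q} takes values {(K61, 54), (K30, 49)} — violation
R=F: row 10 → {P,Q} = (K58, 53) ✓
R=S: row 11 → {P,Q} = (K46, 43) ✓
R=M: row 13 → {P,Q} = (K49, 43) ✓
R=J: row 15 → {P,Q} = (K70, 48) ✓
The only R value with inconsistent RHS is R=T.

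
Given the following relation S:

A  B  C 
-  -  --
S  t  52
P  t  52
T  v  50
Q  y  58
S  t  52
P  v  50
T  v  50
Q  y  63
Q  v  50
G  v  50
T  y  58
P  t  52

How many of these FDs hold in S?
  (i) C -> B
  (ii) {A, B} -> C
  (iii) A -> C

1

(i) C -> B: every LHS value maps to a single RHS value — holds.
(ii) {A, B} -> C: (A=Q, B=y): 2 rows → C takes values {58, 63} — violation — fails.
(iii) A -> C: A=P: 3 rows → C takes values {52, 50} — violation; A=T: 3 rows → C takes values {50, 58} — violation; A=Q: 3 rows → C takes values {58, 63, 50} — violation — fails.
1 of the 3 dependencies holds.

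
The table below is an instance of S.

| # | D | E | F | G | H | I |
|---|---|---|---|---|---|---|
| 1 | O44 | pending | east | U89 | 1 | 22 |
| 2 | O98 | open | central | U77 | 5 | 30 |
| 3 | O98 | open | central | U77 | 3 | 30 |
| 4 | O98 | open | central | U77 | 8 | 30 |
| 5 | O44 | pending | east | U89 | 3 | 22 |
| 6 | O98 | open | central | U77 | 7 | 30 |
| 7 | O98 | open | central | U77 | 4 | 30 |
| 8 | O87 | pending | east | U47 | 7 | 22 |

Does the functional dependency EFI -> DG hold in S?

(E=pending, F=east, I=22): rows 1, 5, 8 → {D,G} takes values {(O44, U89), (O87, U47)} — violation
(E=open, F=central, I=30): rows 2, 3, 4, 6, 7 → {D,G} = (O98, U77), (O98, U77), (O98, U77), (O98, U77), (O98, U77) ✓
Two rows agree on EFI but differ on DG, so EFI -> DG does not hold.

No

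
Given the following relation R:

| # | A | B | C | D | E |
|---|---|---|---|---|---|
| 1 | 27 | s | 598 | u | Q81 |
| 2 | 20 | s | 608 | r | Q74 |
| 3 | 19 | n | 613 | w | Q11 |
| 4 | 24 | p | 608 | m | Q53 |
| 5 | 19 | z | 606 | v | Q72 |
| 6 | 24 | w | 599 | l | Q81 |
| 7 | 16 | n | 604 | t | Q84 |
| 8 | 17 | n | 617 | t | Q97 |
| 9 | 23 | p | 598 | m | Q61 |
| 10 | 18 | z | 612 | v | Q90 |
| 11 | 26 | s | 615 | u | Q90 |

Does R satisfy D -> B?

Yes

D=u: rows 1, 11 → B = s, s ✓
D=r: row 2 → B = s ✓
D=w: row 3 → B = n ✓
D=m: rows 4, 9 → B = p, p ✓
D=v: rows 5, 10 → B = z, z ✓
D=l: row 6 → B = w ✓
D=t: rows 7, 8 → B = n, n ✓
Every D value is associated with a single B value, so D -> B holds.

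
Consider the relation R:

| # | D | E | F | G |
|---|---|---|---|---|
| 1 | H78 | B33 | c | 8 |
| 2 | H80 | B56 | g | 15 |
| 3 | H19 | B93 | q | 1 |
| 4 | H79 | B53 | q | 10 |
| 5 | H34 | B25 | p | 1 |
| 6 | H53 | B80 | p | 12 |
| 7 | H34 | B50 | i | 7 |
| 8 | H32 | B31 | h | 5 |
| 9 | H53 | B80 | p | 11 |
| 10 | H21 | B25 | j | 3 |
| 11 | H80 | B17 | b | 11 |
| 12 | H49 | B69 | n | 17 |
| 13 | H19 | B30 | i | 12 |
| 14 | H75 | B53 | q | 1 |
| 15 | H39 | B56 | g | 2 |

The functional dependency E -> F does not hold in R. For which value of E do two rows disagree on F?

B25

E=B33: row 1 → F = c ✓
E=B56: rows 2, 15 → F = g, g ✓
E=B93: row 3 → F = q ✓
E=B53: rows 4, 14 → F = q, q ✓
E=B25: rows 5, 10 → F takes values {p, j} — violation
E=B80: rows 6, 9 → F = p, p ✓
E=B50: row 7 → F = i ✓
E=B31: row 8 → F = h ✓
E=B17: row 11 → F = b ✓
E=B69: row 12 → F = n ✓
E=B30: row 13 → F = i ✓
The only E value with inconsistent F is E=B25.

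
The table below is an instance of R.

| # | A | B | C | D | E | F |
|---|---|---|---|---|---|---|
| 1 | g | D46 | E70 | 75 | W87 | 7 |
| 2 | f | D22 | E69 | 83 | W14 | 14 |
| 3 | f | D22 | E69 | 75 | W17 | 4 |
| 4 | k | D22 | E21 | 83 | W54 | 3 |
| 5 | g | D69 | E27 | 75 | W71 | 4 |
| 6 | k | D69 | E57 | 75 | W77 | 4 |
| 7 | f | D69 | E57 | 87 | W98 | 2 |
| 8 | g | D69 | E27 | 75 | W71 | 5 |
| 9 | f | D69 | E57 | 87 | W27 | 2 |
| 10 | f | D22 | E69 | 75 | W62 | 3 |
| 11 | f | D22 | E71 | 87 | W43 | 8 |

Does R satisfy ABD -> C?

(A=g, B=D46, D=75): row 1 → C = E70 ✓
(A=f, B=D22, D=83): row 2 → C = E69 ✓
(A=f, B=D22, D=75): rows 3, 10 → C = E69, E69 ✓
(A=k, B=D22, D=83): row 4 → C = E21 ✓
(A=g, B=D69, D=75): rows 5, 8 → C = E27, E27 ✓
(A=k, B=D69, D=75): row 6 → C = E57 ✓
(A=f, B=D69, D=87): rows 7, 9 → C = E57, E57 ✓
(A=f, B=D22, D=87): row 11 → C = E71 ✓
Every ABD value is associated with a single C value, so ABD -> C holds.

Yes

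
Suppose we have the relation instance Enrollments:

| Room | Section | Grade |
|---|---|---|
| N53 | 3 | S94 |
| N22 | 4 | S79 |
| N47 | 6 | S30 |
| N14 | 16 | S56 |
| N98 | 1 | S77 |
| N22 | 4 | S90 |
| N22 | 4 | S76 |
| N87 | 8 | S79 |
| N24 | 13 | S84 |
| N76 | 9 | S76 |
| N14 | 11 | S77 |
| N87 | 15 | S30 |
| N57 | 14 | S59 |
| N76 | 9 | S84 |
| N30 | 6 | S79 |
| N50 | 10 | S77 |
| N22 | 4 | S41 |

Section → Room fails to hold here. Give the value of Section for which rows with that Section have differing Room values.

6

Section=3: 1 row → Room = N53 ✓
Section=4: 4 rows → Room = N22, N22, N22, N22 ✓
Section=6: 2 rows → Room takes values {N47, N30} — violation
Section=16: 1 row → Room = N14 ✓
Section=1: 1 row → Room = N98 ✓
Section=8: 1 row → Room = N87 ✓
Section=13: 1 row → Room = N24 ✓
Section=9: 2 rows → Room = N76, N76 ✓
Section=11: 1 row → Room = N14 ✓
Section=15: 1 row → Room = N87 ✓
Section=14: 1 row → Room = N57 ✓
Section=10: 1 row → Room = N50 ✓
The only Section value with inconsistent Room is Section=6.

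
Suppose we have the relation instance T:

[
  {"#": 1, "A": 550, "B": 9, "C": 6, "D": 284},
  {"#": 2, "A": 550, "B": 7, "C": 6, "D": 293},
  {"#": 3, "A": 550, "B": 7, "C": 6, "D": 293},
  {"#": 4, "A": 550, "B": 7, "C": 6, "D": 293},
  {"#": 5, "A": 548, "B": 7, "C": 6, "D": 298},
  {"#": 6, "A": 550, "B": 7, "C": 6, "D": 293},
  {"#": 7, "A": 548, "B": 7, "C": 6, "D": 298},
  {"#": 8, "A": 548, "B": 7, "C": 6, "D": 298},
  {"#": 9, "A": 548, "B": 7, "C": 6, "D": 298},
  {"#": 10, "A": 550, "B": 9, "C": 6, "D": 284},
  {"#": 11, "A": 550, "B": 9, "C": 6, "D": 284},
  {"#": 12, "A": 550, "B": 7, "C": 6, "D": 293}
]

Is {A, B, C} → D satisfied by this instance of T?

(A=550, B=9, C=6): rows 1, 10, 11 → D = 284, 284, 284 ✓
(A=550, B=7, C=6): rows 2, 3, 4, 6, 12 → D = 293, 293, 293, 293, 293 ✓
(A=548, B=7, C=6): rows 5, 7, 8, 9 → D = 298, 298, 298, 298 ✓
Every {A, B, C} value is associated with a single D value, so {A, B, C} → D holds.

Yes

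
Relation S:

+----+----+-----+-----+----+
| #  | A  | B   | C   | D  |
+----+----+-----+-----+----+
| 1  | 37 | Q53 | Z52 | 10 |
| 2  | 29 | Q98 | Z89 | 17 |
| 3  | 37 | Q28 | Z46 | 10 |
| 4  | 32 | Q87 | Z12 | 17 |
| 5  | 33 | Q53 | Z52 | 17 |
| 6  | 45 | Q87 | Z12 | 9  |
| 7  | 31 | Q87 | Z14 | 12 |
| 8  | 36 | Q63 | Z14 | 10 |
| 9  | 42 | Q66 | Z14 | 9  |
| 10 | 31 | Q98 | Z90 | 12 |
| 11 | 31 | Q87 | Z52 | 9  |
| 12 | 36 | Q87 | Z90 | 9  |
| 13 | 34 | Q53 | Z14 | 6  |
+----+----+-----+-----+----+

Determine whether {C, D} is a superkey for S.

Yes

All 13 rows have distinct {C, D} values, so {C, D} → (all attributes) holds and {C, D} is a superkey.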